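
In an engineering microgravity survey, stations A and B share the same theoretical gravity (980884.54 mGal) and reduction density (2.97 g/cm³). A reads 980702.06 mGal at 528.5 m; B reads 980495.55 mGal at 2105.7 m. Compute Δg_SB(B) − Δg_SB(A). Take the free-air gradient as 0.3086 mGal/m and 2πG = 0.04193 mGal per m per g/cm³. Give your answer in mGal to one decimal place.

83.8

Δg_SB(A) = 980702.06 − 980884.54 + 0.3086×528.5 − 0.04193×2.97×528.5 = -85.20 mGal
Δg_SB(B) = 980495.55 − 980884.54 + 0.3086×2105.7 − 0.04193×2.97×2105.7 = -1.40 mGal
Difference = -1.40 − (-85.20) = 83.80 mGal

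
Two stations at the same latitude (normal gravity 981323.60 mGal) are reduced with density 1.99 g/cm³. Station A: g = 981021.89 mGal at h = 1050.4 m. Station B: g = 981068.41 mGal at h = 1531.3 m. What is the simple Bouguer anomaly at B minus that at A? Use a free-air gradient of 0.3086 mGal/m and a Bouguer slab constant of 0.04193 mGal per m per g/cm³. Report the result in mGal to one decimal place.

154.8

Δg_SB(A) = 981021.89 − 981323.60 + 0.3086×1050.4 − 0.04193×1.99×1050.4 = -65.20 mGal
Δg_SB(B) = 981068.41 − 981323.60 + 0.3086×1531.3 − 0.04193×1.99×1531.3 = 89.60 mGal
Difference = 89.60 − (-65.20) = 154.80 mGal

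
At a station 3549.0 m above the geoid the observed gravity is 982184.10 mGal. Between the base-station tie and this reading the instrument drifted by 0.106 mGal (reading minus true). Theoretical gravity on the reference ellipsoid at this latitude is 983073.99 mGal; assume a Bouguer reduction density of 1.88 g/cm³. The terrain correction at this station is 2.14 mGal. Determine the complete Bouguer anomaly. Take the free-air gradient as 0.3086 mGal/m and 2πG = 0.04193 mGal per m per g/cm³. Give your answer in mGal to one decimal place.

-72.4

Drift-corrected reading = 982184.10 − (0.106) = 982183.994 mGal
Free-air correction = 0.3086 × 3549.0 = 1095.22 mGal
Free-air anomaly = 982183.994 − 983073.99 + (1095.22) = 205.224 mGal
Bouguer slab correction = 0.04193 × 1.88 × 3549.0 = 279.76 mGal
Simple Bouguer anomaly = 205.224 − (279.76) = -74.536 mGal
Complete Bouguer anomaly = -74.536 + 2.14 = -72.396 mGal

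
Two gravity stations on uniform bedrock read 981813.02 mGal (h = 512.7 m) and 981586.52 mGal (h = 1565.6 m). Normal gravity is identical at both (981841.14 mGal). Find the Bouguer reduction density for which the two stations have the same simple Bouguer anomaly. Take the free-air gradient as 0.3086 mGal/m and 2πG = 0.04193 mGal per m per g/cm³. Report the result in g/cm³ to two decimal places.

Δg_obs = 981586.52 − 981813.02 = -226.50 mGal over Δh = 1565.6 − 512.7 = 1052.9 m
Equal Bouguer anomalies ⇒ Δg_obs + (0.3086 − 0.04193ρ)·Δh = 0
0.3086 − 0.04193ρ = −Δg_obs/Δh = 0.21512
ρ = (0.3086 − 0.21512) / 0.04193 = 2.23 g/cm³

2.23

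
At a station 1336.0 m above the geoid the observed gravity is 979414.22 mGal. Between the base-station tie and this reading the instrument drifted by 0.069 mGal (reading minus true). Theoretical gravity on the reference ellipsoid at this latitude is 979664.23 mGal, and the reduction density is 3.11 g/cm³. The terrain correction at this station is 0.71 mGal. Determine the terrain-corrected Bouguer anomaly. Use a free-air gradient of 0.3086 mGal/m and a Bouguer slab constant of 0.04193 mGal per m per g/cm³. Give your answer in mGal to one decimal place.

-11.3

Drift-corrected reading = 979414.22 − (0.069) = 979414.151 mGal
Free-air correction = 0.3086 × 1336.0 = 412.29 mGal
Free-air anomaly = 979414.151 − 979664.23 + (412.29) = 162.211 mGal
Bouguer slab correction = 0.04193 × 3.11 × 1336.0 = 174.22 mGal
Simple Bouguer anomaly = 162.211 − (174.22) = -12.009 mGal
Complete Bouguer anomaly = -12.009 + 0.71 = -11.299 mGal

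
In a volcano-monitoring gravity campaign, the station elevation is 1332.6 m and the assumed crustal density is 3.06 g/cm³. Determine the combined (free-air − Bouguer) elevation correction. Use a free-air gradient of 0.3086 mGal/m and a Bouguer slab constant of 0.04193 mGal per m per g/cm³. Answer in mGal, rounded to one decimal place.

240.3

Combined gradient = 0.3086 − 0.04193 × 3.06 = 0.1802942 mGal/m
Combined elevation correction = 0.1802942 × 1332.6 = 240.3 mGal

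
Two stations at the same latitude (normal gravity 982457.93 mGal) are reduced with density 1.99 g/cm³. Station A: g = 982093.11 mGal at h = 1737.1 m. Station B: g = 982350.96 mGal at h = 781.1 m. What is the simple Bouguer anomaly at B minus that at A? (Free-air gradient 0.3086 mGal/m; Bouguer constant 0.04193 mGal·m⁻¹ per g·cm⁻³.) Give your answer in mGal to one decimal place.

Δg_SB(A) = 982093.11 − 982457.93 + 0.3086×1737.1 − 0.04193×1.99×1737.1 = 26.30 mGal
Δg_SB(B) = 982350.96 − 982457.93 + 0.3086×781.1 − 0.04193×1.99×781.1 = 68.90 mGal
Difference = 68.90 − (26.30) = 42.60 mGal

42.6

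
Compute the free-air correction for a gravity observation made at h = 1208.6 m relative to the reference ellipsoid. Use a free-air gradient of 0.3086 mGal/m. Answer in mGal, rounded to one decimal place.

Free-air correction = 0.3086 × 1208.6 = 373.0 mGal

373.0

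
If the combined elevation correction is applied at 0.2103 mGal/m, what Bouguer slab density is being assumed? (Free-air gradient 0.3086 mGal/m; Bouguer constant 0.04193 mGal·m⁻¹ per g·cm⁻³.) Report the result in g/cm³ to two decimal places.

2.34

0.2103 = 0.3086 − 0.04193 × ρ
ρ = (0.3086 − 0.2103) / 0.04193 = 2.34 g/cm³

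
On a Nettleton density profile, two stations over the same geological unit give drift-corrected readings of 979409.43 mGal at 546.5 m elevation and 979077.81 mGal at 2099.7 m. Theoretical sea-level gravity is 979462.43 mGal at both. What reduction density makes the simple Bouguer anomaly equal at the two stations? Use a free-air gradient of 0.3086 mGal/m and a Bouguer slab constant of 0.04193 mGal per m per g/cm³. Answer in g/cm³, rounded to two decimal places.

Δg_obs = 979077.81 − 979409.43 = -331.62 mGal over Δh = 2099.7 − 546.5 = 1553.2 m
Equal Bouguer anomalies ⇒ Δg_obs + (0.3086 − 0.04193ρ)·Δh = 0
0.3086 − 0.04193ρ = −Δg_obs/Δh = 0.21351
ρ = (0.3086 − 0.21351) / 0.04193 = 2.27 g/cm³

2.27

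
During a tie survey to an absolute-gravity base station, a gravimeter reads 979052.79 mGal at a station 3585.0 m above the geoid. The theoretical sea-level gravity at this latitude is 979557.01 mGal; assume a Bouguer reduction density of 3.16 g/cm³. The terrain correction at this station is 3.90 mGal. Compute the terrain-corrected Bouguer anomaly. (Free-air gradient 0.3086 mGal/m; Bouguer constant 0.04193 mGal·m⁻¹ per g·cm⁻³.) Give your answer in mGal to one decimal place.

Free-air correction = 0.3086 × 3585.0 = 1106.33 mGal
Free-air anomaly = 979052.79 − 979557.01 + (1106.33) = 602.11 mGal
Bouguer slab correction = 0.04193 × 3.16 × 3585.0 = 475.01 mGal
Simple Bouguer anomaly = 602.11 − (475.01) = 127.10 mGal
Complete Bouguer anomaly = 127.10 + 3.90 = 131.00 mGal

131.0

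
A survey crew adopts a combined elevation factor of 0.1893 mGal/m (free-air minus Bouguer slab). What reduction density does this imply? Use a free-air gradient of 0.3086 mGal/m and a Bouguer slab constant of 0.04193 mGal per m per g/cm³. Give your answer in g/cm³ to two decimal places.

2.85

0.1893 = 0.3086 − 0.04193 × ρ
ρ = (0.3086 − 0.1893) / 0.04193 = 2.85 g/cm³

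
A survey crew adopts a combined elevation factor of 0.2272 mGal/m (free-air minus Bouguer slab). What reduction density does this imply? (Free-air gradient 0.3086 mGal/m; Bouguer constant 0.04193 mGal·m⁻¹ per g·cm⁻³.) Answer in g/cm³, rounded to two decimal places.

1.94

0.2272 = 0.3086 − 0.04193 × ρ
ρ = (0.3086 − 0.2272) / 0.04193 = 1.94 g/cm³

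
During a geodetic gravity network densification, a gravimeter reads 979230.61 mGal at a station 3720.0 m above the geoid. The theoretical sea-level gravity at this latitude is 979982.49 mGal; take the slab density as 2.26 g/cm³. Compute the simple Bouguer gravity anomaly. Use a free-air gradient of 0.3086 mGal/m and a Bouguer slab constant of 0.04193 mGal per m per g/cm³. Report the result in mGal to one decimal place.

43.6

Free-air correction = 0.3086 × 3720.0 = 1147.99 mGal
Free-air anomaly = 979230.61 − 979982.49 + (1147.99) = 396.11 mGal
Bouguer slab correction = 0.04193 × 2.26 × 3720.0 = 352.51 mGal
Simple Bouguer anomaly = 396.11 − (352.51) = 43.60 mGal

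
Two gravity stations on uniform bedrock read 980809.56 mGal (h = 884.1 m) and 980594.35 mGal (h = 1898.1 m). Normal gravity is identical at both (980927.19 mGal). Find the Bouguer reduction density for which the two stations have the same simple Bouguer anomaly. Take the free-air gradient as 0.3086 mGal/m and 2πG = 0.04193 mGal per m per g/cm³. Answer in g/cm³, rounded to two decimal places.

2.30

Δg_obs = 980594.35 − 980809.56 = -215.21 mGal over Δh = 1898.1 − 884.1 = 1014.0 m
Equal Bouguer anomalies ⇒ Δg_obs + (0.3086 − 0.04193ρ)·Δh = 0
0.3086 − 0.04193ρ = −Δg_obs/Δh = 0.21224
ρ = (0.3086 − 0.21224) / 0.04193 = 2.30 g/cm³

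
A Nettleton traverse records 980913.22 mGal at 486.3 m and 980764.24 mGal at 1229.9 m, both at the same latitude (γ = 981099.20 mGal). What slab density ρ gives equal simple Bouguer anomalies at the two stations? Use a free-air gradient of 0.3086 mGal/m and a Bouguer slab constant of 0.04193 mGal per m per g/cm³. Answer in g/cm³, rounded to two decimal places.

Δg_obs = 980764.24 − 980913.22 = -148.98 mGal over Δh = 1229.9 − 486.3 = 743.6 m
Equal Bouguer anomalies ⇒ Δg_obs + (0.3086 − 0.04193ρ)·Δh = 0
0.3086 − 0.04193ρ = −Δg_obs/Δh = 0.20035
ρ = (0.3086 − 0.20035) / 0.04193 = 2.58 g/cm³

2.58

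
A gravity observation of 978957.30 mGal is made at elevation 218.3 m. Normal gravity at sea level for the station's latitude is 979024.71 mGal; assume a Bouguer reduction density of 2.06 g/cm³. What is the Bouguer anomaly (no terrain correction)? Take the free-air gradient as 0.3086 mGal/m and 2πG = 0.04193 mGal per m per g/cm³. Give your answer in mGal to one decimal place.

Free-air correction = 0.3086 × 218.3 = 67.37 mGal
Free-air anomaly = 978957.30 − 979024.71 + (67.37) = -0.04 mGal
Bouguer slab correction = 0.04193 × 2.06 × 218.3 = 18.86 mGal
Simple Bouguer anomaly = -0.04 − (18.86) = -18.90 mGal

-18.9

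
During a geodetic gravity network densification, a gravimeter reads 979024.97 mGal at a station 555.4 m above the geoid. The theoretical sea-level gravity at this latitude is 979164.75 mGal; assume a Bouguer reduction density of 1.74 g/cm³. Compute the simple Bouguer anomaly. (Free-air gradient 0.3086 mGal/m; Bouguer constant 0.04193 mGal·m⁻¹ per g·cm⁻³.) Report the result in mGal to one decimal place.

Free-air correction = 0.3086 × 555.4 = 171.40 mGal
Free-air anomaly = 979024.97 − 979164.75 + (171.40) = 31.62 mGal
Bouguer slab correction = 0.04193 × 1.74 × 555.4 = 40.52 mGal
Simple Bouguer anomaly = 31.62 − (40.52) = -8.90 mGal

-8.9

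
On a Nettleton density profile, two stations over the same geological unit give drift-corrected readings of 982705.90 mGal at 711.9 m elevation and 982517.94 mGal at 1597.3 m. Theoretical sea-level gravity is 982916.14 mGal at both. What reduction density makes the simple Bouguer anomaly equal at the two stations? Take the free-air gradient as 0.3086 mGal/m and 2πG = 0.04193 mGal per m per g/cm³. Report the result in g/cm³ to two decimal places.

Δg_obs = 982517.94 − 982705.90 = -187.96 mGal over Δh = 1597.3 − 711.9 = 885.4 m
Equal Bouguer anomalies ⇒ Δg_obs + (0.3086 − 0.04193ρ)·Δh = 0
0.3086 − 0.04193ρ = −Δg_obs/Δh = 0.21229
ρ = (0.3086 − 0.21229) / 0.04193 = 2.30 g/cm³

2.30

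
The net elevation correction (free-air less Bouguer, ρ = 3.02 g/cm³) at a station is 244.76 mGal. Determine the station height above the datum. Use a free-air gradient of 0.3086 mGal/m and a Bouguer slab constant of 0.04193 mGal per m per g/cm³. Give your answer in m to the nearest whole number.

1345

Combined gradient = 0.3086 − 0.04193 × 3.02 = 0.1819714 mGal/m
h = 244.76 / 0.1819714 = 1345.05 m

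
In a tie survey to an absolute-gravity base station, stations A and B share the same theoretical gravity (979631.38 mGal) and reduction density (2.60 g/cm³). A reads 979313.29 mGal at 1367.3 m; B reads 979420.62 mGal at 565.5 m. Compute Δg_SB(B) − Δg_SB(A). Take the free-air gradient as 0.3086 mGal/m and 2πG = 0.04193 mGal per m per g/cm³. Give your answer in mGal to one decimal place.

-52.7

Δg_SB(A) = 979313.29 − 979631.38 + 0.3086×1367.3 − 0.04193×2.60×1367.3 = -45.20 mGal
Δg_SB(B) = 979420.62 − 979631.38 + 0.3086×565.5 − 0.04193×2.60×565.5 = -97.90 mGal
Difference = -97.90 − (-45.20) = -52.70 mGal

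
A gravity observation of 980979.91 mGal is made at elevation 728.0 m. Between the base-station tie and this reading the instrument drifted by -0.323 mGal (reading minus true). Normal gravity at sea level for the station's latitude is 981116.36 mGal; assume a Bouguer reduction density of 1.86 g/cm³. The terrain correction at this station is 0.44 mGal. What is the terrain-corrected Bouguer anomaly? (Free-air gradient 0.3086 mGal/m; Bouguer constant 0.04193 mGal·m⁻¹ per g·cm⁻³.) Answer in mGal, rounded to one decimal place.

Drift-corrected reading = 980979.91 − (-0.323) = 980980.233 mGal
Free-air correction = 0.3086 × 728.0 = 224.66 mGal
Free-air anomaly = 980980.233 − 981116.36 + (224.66) = 88.533 mGal
Bouguer slab correction = 0.04193 × 1.86 × 728.0 = 56.78 mGal
Simple Bouguer anomaly = 88.533 − (56.78) = 31.753 mGal
Complete Bouguer anomaly = 31.753 + 0.44 = 32.193 mGal

32.2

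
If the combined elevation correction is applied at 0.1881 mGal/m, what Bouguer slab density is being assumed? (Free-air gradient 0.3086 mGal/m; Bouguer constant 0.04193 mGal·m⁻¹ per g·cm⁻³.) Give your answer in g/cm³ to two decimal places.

2.87

0.1881 = 0.3086 − 0.04193 × ρ
ρ = (0.3086 − 0.1881) / 0.04193 = 2.87 g/cm³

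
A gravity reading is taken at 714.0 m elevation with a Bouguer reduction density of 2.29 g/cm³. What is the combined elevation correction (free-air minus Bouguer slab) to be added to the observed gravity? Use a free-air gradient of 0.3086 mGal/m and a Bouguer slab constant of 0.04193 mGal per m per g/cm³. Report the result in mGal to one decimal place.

151.8

Combined gradient = 0.3086 − 0.04193 × 2.29 = 0.2125803 mGal/m
Combined elevation correction = 0.2125803 × 714.0 = 151.8 mGal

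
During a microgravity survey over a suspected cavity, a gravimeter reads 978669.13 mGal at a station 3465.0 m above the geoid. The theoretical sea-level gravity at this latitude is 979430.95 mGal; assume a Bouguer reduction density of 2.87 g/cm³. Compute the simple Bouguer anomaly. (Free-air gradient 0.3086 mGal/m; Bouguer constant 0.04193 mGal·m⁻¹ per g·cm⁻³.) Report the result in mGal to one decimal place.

Free-air correction = 0.3086 × 3465.0 = 1069.30 mGal
Free-air anomaly = 978669.13 − 979430.95 + (1069.30) = 307.48 mGal
Bouguer slab correction = 0.04193 × 2.87 × 3465.0 = 416.97 mGal
Simple Bouguer anomaly = 307.48 − (416.97) = -109.49 mGal

-109.5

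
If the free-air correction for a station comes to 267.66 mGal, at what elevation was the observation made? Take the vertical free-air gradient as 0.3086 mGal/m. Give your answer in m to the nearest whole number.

h = 267.66 / 0.3086 = 867.34 m

867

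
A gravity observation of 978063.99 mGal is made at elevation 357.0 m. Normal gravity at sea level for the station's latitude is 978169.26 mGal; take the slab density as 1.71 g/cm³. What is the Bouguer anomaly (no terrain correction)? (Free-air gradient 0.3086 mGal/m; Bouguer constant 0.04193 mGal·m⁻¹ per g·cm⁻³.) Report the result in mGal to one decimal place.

Free-air correction = 0.3086 × 357.0 = 110.17 mGal
Free-air anomaly = 978063.99 − 978169.26 + (110.17) = 4.90 mGal
Bouguer slab correction = 0.04193 × 1.71 × 357.0 = 25.60 mGal
Simple Bouguer anomaly = 4.90 − (25.60) = -20.70 mGal

-20.7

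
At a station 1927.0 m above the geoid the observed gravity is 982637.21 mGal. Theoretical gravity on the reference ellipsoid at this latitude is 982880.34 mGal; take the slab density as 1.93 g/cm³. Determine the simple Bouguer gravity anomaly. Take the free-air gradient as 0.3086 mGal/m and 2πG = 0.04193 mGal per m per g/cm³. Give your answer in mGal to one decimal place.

195.6

Free-air correction = 0.3086 × 1927.0 = 594.67 mGal
Free-air anomaly = 982637.21 − 982880.34 + (594.67) = 351.54 mGal
Bouguer slab correction = 0.04193 × 1.93 × 1927.0 = 155.94 mGal
Simple Bouguer anomaly = 351.54 − (155.94) = 195.60 mGal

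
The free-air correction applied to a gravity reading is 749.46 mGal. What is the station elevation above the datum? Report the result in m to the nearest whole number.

2429

h = 749.46 / 0.3086 = 2428.58 m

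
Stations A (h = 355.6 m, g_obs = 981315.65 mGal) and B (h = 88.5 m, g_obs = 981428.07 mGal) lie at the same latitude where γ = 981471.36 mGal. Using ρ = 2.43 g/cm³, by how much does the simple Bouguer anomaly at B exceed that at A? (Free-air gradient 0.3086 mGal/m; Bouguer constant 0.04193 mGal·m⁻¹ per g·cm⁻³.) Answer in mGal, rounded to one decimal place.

Δg_SB(A) = 981315.65 − 981471.36 + 0.3086×355.6 − 0.04193×2.43×355.6 = -82.20 mGal
Δg_SB(B) = 981428.07 − 981471.36 + 0.3086×88.5 − 0.04193×2.43×88.5 = -25.00 mGal
Difference = -25.00 − (-82.20) = 57.20 mGal

57.2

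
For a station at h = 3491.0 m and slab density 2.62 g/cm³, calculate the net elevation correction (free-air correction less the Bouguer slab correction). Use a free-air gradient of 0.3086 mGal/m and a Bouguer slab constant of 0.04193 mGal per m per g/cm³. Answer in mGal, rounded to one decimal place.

Combined gradient = 0.3086 − 0.04193 × 2.62 = 0.1987434 mGal/m
Combined elevation correction = 0.1987434 × 3491.0 = 693.8 mGal

693.8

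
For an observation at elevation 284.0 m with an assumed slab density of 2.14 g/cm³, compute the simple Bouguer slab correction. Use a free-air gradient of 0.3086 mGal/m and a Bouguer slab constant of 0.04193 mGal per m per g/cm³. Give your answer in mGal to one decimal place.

25.5

Bouguer slab correction = 0.04193 × 2.14 × 284.0 = 25.5 mGal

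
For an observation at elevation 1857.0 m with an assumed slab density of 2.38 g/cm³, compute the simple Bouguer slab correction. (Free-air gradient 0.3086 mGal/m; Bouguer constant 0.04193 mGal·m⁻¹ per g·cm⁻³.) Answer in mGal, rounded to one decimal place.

185.3

Bouguer slab correction = 0.04193 × 2.38 × 1857.0 = 185.3 mGal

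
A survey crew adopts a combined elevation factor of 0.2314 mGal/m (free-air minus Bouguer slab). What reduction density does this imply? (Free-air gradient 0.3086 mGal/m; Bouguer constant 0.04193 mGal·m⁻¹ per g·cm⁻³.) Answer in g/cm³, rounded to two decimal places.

0.2314 = 0.3086 − 0.04193 × ρ
ρ = (0.3086 − 0.2314) / 0.04193 = 1.84 g/cm³

1.84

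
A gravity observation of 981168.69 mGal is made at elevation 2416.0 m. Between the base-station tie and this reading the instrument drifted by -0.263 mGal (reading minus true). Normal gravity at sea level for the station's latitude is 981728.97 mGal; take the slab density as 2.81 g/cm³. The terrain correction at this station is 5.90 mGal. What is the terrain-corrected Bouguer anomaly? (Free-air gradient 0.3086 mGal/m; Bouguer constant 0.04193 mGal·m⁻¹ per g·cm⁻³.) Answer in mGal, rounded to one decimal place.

-93.2

Drift-corrected reading = 981168.69 − (-0.263) = 981168.953 mGal
Free-air correction = 0.3086 × 2416.0 = 745.58 mGal
Free-air anomaly = 981168.953 − 981728.97 + (745.58) = 185.563 mGal
Bouguer slab correction = 0.04193 × 2.81 × 2416.0 = 284.66 mGal
Simple Bouguer anomaly = 185.563 − (284.66) = -99.097 mGal
Complete Bouguer anomaly = -99.097 + 5.90 = -93.197 mGal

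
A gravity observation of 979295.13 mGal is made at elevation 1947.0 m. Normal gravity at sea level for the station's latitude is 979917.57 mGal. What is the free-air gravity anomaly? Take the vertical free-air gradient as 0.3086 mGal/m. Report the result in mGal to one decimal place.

-21.6

Free-air correction = 0.3086 × 1947.0 = 600.84 mGal
Free-air anomaly = 979295.13 − 979917.57 + (600.84) = -21.60 mGal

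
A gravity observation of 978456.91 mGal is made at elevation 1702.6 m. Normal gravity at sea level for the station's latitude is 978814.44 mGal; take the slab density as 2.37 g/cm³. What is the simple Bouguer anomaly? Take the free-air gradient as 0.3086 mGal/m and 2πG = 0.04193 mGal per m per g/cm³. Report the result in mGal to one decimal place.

-1.3

Free-air correction = 0.3086 × 1702.6 = 525.42 mGal
Free-air anomaly = 978456.91 − 978814.44 + (525.42) = 167.89 mGal
Bouguer slab correction = 0.04193 × 2.37 × 1702.6 = 169.19 mGal
Simple Bouguer anomaly = 167.89 − (169.19) = -1.30 mGal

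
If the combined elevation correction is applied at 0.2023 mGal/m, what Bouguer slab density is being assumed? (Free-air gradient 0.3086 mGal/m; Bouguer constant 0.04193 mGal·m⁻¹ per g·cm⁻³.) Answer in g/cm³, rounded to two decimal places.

0.2023 = 0.3086 − 0.04193 × ρ
ρ = (0.3086 − 0.2023) / 0.04193 = 2.54 g/cm³

2.54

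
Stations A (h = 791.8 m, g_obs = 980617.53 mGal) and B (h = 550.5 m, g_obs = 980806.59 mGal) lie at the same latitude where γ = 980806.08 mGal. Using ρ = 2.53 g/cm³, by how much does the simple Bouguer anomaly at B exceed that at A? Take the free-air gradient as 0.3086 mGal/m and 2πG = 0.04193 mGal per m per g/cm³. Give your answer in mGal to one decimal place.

140.2

Δg_SB(A) = 980617.53 − 980806.08 + 0.3086×791.8 − 0.04193×2.53×791.8 = -28.20 mGal
Δg_SB(B) = 980806.59 − 980806.08 + 0.3086×550.5 − 0.04193×2.53×550.5 = 112.00 mGal
Difference = 112.00 − (-28.20) = 140.20 mGal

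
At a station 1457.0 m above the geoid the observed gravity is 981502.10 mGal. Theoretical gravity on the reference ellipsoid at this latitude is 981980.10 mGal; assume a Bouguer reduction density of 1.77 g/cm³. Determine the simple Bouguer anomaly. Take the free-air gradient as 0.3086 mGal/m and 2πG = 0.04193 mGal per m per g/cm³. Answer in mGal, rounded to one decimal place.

-136.5

Free-air correction = 0.3086 × 1457.0 = 449.63 mGal
Free-air anomaly = 981502.10 − 981980.10 + (449.63) = -28.37 mGal
Bouguer slab correction = 0.04193 × 1.77 × 1457.0 = 108.13 mGal
Simple Bouguer anomaly = -28.37 − (108.13) = -136.50 mGal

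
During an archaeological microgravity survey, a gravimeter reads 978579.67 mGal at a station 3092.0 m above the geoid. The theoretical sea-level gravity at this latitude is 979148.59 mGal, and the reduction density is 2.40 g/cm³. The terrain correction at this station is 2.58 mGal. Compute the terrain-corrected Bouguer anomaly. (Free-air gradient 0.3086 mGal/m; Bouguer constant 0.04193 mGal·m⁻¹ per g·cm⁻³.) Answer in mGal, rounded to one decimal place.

76.7

Free-air correction = 0.3086 × 3092.0 = 954.19 mGal
Free-air anomaly = 978579.67 − 979148.59 + (954.19) = 385.27 mGal
Bouguer slab correction = 0.04193 × 2.40 × 3092.0 = 311.15 mGal
Simple Bouguer anomaly = 385.27 − (311.15) = 74.12 mGal
Complete Bouguer anomaly = 74.12 + 2.58 = 76.70 mGal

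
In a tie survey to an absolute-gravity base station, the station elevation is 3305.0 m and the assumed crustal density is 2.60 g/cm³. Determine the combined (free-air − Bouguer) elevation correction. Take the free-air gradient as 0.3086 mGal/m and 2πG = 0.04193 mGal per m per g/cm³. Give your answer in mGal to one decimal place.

659.6

Combined gradient = 0.3086 − 0.04193 × 2.60 = 0.1995820 mGal/m
Combined elevation correction = 0.1995820 × 3305.0 = 659.6 mGal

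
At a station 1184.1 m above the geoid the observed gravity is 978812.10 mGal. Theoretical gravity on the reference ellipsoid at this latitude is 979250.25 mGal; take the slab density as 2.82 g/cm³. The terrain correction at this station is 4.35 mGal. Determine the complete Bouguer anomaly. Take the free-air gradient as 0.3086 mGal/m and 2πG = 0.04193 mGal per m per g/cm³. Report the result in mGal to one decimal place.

-208.4

Free-air correction = 0.3086 × 1184.1 = 365.41 mGal
Free-air anomaly = 978812.10 − 979250.25 + (365.41) = -72.74 mGal
Bouguer slab correction = 0.04193 × 2.82 × 1184.1 = 140.01 mGal
Simple Bouguer anomaly = -72.74 − (140.01) = -212.75 mGal
Complete Bouguer anomaly = -212.75 + 4.35 = -208.40 mGal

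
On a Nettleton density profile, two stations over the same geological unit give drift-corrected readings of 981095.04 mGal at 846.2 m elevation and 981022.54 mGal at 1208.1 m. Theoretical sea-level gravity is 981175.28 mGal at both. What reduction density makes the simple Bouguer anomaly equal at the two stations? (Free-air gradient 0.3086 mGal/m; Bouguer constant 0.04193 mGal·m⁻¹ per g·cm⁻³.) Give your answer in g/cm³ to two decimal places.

Δg_obs = 981022.54 − 981095.04 = -72.50 mGal over Δh = 1208.1 − 846.2 = 361.9 m
Equal Bouguer anomalies ⇒ Δg_obs + (0.3086 − 0.04193ρ)·Δh = 0
0.3086 − 0.04193ρ = −Δg_obs/Δh = 0.20033
ρ = (0.3086 − 0.20033) / 0.04193 = 2.58 g/cm³

2.58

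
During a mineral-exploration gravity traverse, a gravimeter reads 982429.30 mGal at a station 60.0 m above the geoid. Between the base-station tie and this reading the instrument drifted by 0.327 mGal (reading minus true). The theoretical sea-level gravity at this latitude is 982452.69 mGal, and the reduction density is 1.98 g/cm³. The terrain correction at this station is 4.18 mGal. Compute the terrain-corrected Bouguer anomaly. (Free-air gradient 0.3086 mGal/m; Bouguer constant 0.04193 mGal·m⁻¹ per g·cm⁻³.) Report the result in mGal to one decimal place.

Drift-corrected reading = 982429.30 − (0.327) = 982428.973 mGal
Free-air correction = 0.3086 × 60.0 = 18.52 mGal
Free-air anomaly = 982428.973 − 982452.69 + (18.52) = -5.197 mGal
Bouguer slab correction = 0.04193 × 1.98 × 60.0 = 4.98 mGal
Simple Bouguer anomaly = -5.197 − (4.98) = -10.177 mGal
Complete Bouguer anomaly = -10.177 + 4.18 = -5.997 mGal

-6.0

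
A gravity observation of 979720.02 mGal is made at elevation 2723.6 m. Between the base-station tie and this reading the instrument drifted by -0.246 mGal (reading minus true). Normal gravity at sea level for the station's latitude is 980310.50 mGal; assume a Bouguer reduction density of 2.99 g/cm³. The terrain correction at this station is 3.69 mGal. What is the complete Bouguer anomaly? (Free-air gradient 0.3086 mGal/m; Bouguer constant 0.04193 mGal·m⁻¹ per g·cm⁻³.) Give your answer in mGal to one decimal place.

Drift-corrected reading = 979720.02 − (-0.246) = 979720.266 mGal
Free-air correction = 0.3086 × 2723.6 = 840.50 mGal
Free-air anomaly = 979720.266 − 980310.50 + (840.50) = 250.266 mGal
Bouguer slab correction = 0.04193 × 2.99 × 2723.6 = 341.46 mGal
Simple Bouguer anomaly = 250.266 − (341.46) = -91.194 mGal
Complete Bouguer anomaly = -91.194 + 3.69 = -87.504 mGal

-87.5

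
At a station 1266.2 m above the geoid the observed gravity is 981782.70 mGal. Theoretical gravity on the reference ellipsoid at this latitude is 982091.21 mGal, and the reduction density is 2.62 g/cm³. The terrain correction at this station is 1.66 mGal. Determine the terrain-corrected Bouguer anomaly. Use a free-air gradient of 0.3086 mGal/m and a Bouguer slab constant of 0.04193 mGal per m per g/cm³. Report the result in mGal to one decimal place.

-55.2

Free-air correction = 0.3086 × 1266.2 = 390.75 mGal
Free-air anomaly = 981782.70 − 982091.21 + (390.75) = 82.24 mGal
Bouguer slab correction = 0.04193 × 2.62 × 1266.2 = 139.10 mGal
Simple Bouguer anomaly = 82.24 − (139.10) = -56.86 mGal
Complete Bouguer anomaly = -56.86 + 1.66 = -55.20 mGal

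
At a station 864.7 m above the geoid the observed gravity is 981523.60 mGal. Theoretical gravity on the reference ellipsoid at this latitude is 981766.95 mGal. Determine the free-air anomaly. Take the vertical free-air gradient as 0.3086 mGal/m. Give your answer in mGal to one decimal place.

23.5

Free-air correction = 0.3086 × 864.7 = 266.85 mGal
Free-air anomaly = 981523.60 − 981766.95 + (266.85) = 23.50 mGal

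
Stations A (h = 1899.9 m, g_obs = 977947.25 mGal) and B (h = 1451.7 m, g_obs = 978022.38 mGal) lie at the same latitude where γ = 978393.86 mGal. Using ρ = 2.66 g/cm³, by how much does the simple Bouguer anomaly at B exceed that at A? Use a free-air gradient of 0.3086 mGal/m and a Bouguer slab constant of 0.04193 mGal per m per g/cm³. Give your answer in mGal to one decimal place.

-13.2

Δg_SB(A) = 977947.25 − 978393.86 + 0.3086×1899.9 − 0.04193×2.66×1899.9 = -72.20 mGal
Δg_SB(B) = 978022.38 − 978393.86 + 0.3086×1451.7 − 0.04193×2.66×1451.7 = -85.40 mGal
Difference = -85.40 − (-72.20) = -13.20 mGal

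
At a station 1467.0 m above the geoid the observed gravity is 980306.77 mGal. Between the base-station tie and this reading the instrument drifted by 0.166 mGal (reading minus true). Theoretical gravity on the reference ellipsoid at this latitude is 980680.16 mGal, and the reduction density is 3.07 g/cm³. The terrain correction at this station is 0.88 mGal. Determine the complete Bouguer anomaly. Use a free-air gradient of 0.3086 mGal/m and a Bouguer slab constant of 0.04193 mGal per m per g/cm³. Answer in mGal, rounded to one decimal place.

Drift-corrected reading = 980306.77 − (0.166) = 980306.604 mGal
Free-air correction = 0.3086 × 1467.0 = 452.72 mGal
Free-air anomaly = 980306.604 − 980680.16 + (452.72) = 79.164 mGal
Bouguer slab correction = 0.04193 × 3.07 × 1467.0 = 188.84 mGal
Simple Bouguer anomaly = 79.164 − (188.84) = -109.676 mGal
Complete Bouguer anomaly = -109.676 + 0.88 = -108.796 mGal

-108.8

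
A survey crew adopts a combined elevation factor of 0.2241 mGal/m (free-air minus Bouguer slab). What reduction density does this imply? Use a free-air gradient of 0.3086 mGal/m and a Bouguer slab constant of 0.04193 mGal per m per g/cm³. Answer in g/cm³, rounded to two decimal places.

0.2241 = 0.3086 − 0.04193 × ρ
ρ = (0.3086 − 0.2241) / 0.04193 = 2.02 g/cm³

2.02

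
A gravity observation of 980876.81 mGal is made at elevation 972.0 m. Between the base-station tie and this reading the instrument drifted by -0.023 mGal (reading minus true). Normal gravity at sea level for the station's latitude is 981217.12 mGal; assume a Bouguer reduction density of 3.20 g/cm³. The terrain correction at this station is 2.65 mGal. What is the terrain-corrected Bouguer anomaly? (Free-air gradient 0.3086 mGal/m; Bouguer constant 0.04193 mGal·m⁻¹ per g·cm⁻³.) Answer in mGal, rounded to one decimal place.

Drift-corrected reading = 980876.81 − (-0.023) = 980876.833 mGal
Free-air correction = 0.3086 × 972.0 = 299.96 mGal
Free-air anomaly = 980876.833 − 981217.12 + (299.96) = -40.327 mGal
Bouguer slab correction = 0.04193 × 3.20 × 972.0 = 130.42 mGal
Simple Bouguer anomaly = -40.327 − (130.42) = -170.747 mGal
Complete Bouguer anomaly = -170.747 + 2.65 = -168.097 mGal

-168.1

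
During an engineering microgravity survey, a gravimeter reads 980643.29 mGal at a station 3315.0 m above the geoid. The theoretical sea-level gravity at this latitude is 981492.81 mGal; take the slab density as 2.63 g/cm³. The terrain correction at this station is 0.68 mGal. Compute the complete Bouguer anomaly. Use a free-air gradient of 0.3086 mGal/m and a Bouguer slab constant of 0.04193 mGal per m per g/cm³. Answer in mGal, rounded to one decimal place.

Free-air correction = 0.3086 × 3315.0 = 1023.01 mGal
Free-air anomaly = 980643.29 − 981492.81 + (1023.01) = 173.49 mGal
Bouguer slab correction = 0.04193 × 2.63 × 3315.0 = 365.56 mGal
Simple Bouguer anomaly = 173.49 − (365.56) = -192.07 mGal
Complete Bouguer anomaly = -192.07 + 0.68 = -191.39 mGal

-191.4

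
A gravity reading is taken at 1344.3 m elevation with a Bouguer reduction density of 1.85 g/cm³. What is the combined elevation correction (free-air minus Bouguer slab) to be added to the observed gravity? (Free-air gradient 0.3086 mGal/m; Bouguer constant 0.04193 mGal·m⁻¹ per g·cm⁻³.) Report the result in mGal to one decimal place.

Combined gradient = 0.3086 − 0.04193 × 1.85 = 0.2310295 mGal/m
Combined elevation correction = 0.2310295 × 1344.3 = 310.6 mGal

310.6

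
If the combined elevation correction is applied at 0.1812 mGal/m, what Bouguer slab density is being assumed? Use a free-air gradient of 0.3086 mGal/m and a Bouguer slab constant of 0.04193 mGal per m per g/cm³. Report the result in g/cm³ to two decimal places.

0.1812 = 0.3086 − 0.04193 × ρ
ρ = (0.3086 − 0.1812) / 0.04193 = 3.04 g/cm³

3.04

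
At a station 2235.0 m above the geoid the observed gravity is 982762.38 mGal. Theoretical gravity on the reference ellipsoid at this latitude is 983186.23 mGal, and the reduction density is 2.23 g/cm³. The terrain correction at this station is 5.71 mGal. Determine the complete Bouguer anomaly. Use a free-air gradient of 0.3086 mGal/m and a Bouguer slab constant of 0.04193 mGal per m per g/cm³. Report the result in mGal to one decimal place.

Free-air correction = 0.3086 × 2235.0 = 689.72 mGal
Free-air anomaly = 982762.38 − 983186.23 + (689.72) = 265.87 mGal
Bouguer slab correction = 0.04193 × 2.23 × 2235.0 = 208.98 mGal
Simple Bouguer anomaly = 265.87 − (208.98) = 56.89 mGal
Complete Bouguer anomaly = 56.89 + 5.71 = 62.60 mGal

62.6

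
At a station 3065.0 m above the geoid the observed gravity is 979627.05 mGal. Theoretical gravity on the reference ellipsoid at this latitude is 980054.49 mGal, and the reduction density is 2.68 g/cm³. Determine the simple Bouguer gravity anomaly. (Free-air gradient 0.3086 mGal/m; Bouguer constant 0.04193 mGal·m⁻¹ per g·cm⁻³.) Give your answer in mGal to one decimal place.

174.0

Free-air correction = 0.3086 × 3065.0 = 945.86 mGal
Free-air anomaly = 979627.05 − 980054.49 + (945.86) = 518.42 mGal
Bouguer slab correction = 0.04193 × 2.68 × 3065.0 = 344.42 mGal
Simple Bouguer anomaly = 518.42 − (344.42) = 174.00 mGal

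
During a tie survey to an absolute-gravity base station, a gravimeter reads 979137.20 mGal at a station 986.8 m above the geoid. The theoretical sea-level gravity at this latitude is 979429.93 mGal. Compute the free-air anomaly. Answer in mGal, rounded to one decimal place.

11.8

Free-air correction = 0.3086 × 986.8 = 304.53 mGal
Free-air anomaly = 979137.20 − 979429.93 + (304.53) = 11.80 mGal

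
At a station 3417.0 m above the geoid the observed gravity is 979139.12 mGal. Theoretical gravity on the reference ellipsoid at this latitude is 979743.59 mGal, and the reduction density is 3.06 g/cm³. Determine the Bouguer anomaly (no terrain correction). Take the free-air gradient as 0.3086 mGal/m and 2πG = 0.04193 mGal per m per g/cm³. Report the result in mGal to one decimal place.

11.6

Free-air correction = 0.3086 × 3417.0 = 1054.49 mGal
Free-air anomaly = 979139.12 − 979743.59 + (1054.49) = 450.02 mGal
Bouguer slab correction = 0.04193 × 3.06 × 3417.0 = 438.42 mGal
Simple Bouguer anomaly = 450.02 − (438.42) = 11.60 mGal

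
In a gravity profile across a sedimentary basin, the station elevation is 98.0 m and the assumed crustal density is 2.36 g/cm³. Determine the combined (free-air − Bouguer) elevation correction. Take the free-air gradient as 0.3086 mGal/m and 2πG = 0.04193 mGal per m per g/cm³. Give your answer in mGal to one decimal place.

Combined gradient = 0.3086 − 0.04193 × 2.36 = 0.2096452 mGal/m
Combined elevation correction = 0.2096452 × 98.0 = 20.5 mGal

20.5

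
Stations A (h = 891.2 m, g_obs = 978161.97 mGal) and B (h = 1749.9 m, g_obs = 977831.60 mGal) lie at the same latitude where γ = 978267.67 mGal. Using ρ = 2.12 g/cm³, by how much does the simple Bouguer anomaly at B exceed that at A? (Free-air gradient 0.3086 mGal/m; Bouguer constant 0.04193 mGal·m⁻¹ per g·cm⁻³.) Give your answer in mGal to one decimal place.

-141.7

Δg_SB(A) = 978161.97 − 978267.67 + 0.3086×891.2 − 0.04193×2.12×891.2 = 90.10 mGal
Δg_SB(B) = 977831.60 − 978267.67 + 0.3086×1749.9 − 0.04193×2.12×1749.9 = -51.60 mGal
Difference = -51.60 − (90.10) = -141.70 mGal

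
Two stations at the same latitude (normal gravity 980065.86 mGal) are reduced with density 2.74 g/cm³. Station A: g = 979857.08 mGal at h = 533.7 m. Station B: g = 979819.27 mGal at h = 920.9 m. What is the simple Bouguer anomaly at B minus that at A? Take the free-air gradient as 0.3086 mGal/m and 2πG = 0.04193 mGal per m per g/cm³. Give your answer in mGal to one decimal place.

Δg_SB(A) = 979857.08 − 980065.86 + 0.3086×533.7 − 0.04193×2.74×533.7 = -105.40 mGal
Δg_SB(B) = 979819.27 − 980065.86 + 0.3086×920.9 − 0.04193×2.74×920.9 = -68.20 mGal
Difference = -68.20 − (-105.40) = 37.20 mGal

37.2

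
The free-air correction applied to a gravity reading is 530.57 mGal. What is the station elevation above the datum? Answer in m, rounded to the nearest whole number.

1719

h = 530.57 / 0.3086 = 1719.28 m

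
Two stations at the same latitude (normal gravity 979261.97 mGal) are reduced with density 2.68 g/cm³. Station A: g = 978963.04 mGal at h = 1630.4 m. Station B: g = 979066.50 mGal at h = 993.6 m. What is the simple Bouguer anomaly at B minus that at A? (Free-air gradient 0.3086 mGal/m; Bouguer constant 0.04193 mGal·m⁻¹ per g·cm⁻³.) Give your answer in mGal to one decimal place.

Δg_SB(A) = 978963.04 − 979261.97 + 0.3086×1630.4 − 0.04193×2.68×1630.4 = 21.00 mGal
Δg_SB(B) = 979066.50 − 979261.97 + 0.3086×993.6 − 0.04193×2.68×993.6 = -0.50 mGal
Difference = -0.50 − (21.00) = -21.50 mGal

-21.5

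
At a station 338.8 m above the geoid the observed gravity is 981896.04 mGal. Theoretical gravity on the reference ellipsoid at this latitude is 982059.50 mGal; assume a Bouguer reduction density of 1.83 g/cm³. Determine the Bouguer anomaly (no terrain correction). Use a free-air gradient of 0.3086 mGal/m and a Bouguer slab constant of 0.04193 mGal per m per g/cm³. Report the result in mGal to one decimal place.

-84.9

Free-air correction = 0.3086 × 338.8 = 104.55 mGal
Free-air anomaly = 981896.04 − 982059.50 + (104.55) = -58.91 mGal
Bouguer slab correction = 0.04193 × 1.83 × 338.8 = 26.00 mGal
Simple Bouguer anomaly = -58.91 − (26.00) = -84.91 mGal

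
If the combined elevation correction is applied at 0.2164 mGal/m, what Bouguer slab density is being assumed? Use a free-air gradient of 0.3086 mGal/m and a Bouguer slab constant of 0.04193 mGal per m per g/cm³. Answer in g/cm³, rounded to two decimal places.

2.20

0.2164 = 0.3086 − 0.04193 × ρ
ρ = (0.3086 − 0.2164) / 0.04193 = 2.20 g/cm³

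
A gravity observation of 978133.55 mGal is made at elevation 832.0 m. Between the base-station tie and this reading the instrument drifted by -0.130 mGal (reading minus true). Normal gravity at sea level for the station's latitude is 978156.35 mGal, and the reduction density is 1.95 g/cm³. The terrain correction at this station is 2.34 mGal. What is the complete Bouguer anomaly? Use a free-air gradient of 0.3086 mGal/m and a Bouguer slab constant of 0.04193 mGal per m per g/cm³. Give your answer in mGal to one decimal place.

Drift-corrected reading = 978133.55 − (-0.130) = 978133.680 mGal
Free-air correction = 0.3086 × 832.0 = 256.76 mGal
Free-air anomaly = 978133.680 − 978156.35 + (256.76) = 234.090 mGal
Bouguer slab correction = 0.04193 × 1.95 × 832.0 = 68.03 mGal
Simple Bouguer anomaly = 234.090 − (68.03) = 166.060 mGal
Complete Bouguer anomaly = 166.060 + 2.34 = 168.400 mGal

168.4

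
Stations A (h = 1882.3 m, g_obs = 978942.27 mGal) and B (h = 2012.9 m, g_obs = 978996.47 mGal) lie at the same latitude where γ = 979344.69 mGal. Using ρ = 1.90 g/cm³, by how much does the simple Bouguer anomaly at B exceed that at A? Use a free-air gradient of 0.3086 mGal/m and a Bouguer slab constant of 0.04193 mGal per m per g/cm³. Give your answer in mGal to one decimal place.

Δg_SB(A) = 978942.27 − 979344.69 + 0.3086×1882.3 − 0.04193×1.90×1882.3 = 28.50 mGal
Δg_SB(B) = 978996.47 − 979344.69 + 0.3086×2012.9 − 0.04193×1.90×2012.9 = 112.60 mGal
Difference = 112.60 − (28.50) = 84.10 mGal

84.1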